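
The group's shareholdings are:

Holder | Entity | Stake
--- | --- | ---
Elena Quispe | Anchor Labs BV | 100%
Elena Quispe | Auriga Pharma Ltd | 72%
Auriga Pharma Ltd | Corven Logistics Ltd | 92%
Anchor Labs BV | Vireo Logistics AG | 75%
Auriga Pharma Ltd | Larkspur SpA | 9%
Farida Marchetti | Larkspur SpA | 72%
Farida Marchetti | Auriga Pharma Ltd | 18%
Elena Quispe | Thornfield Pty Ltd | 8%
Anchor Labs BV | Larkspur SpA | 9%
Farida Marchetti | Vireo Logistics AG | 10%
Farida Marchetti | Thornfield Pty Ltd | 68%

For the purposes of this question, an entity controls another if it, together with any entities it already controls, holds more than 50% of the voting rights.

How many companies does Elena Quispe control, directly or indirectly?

Elena holds 72% of Auriga, so Elena controls Auriga.
Elena holds 100% of Anchor, so Elena controls Anchor.
Auriga holds 92% of Corven, so Elena controls Corven.
Anchor holds 75% of Vireo, so Elena controls Vireo.
No other company's threshold is met.
Elena controls 4 companies.

4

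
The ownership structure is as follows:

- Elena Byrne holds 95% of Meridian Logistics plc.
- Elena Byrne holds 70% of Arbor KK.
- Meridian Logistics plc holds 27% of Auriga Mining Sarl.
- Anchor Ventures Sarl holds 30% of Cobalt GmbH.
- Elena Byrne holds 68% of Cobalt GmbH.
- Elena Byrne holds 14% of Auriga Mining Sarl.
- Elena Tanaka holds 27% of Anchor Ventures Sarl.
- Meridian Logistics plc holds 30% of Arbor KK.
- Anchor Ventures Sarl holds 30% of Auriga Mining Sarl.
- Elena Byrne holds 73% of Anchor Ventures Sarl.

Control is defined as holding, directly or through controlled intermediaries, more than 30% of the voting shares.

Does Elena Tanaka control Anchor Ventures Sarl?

Elena Tanaka's largest direct stake is 27% in Anchor, which does not meet the threshold, so Elena Tanaka controls no company.
In Anchor, Elena Tanaka's side holds only 27%, not > 30%.
So Elena Tanaka does not control Anchor.

No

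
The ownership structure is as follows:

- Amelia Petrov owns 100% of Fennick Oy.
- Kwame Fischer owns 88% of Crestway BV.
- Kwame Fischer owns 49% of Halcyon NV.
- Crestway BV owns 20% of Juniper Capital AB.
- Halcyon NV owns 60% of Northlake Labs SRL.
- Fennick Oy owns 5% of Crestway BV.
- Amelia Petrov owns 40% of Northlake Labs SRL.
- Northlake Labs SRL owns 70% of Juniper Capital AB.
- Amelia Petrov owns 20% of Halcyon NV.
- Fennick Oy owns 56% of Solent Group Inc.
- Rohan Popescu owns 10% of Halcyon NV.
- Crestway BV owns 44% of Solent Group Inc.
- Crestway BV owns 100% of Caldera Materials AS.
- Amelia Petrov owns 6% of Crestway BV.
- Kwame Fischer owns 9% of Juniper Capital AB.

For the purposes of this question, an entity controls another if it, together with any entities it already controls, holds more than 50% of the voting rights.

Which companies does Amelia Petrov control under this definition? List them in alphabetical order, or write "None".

Amelia holds 100% of Fennick, so Amelia controls Fennick.
Fennick holds 56% of Solent, so Amelia controls Solent.
No other company's threshold is met.

Fennick Oy, Solent Group Inc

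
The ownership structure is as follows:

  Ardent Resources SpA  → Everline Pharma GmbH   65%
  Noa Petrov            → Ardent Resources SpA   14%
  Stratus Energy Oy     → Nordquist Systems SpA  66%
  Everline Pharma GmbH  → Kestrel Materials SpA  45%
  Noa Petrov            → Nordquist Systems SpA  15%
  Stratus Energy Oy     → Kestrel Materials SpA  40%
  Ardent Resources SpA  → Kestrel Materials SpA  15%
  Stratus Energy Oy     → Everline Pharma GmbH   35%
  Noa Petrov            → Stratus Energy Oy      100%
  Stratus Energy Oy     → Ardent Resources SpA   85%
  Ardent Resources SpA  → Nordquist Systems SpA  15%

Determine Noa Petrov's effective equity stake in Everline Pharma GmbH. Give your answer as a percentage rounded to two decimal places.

Noa reaches Everline along 3 paths.
Via Stratus: 100% × 35% = 35%.
Via Stratus → Ardent: 100% × 85% × 65% = 55.25%.
Via Ardent: 14% × 65% = 9.1%.
Total: 35% + 55.25% + 9.1% = 99.35%.

99.35%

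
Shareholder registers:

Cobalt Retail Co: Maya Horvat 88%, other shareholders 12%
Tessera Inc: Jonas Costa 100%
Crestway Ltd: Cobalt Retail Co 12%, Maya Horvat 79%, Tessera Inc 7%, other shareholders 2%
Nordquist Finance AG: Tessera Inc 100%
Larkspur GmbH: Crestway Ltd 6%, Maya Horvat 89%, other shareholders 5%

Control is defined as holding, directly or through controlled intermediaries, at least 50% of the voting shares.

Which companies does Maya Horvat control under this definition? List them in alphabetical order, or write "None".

Cobalt Retail Co, Crestway Ltd, Larkspur GmbH

Maya holds 88% of Cobalt, so Maya controls Cobalt.
Cobalt and Maya together hold 12% + 79% = 91% of Crestway, so Maya controls Crestway.
Crestway and Maya together hold 6% + 89% = 95% of Larkspur, so Maya controls Larkspur.
No other company's threshold is met.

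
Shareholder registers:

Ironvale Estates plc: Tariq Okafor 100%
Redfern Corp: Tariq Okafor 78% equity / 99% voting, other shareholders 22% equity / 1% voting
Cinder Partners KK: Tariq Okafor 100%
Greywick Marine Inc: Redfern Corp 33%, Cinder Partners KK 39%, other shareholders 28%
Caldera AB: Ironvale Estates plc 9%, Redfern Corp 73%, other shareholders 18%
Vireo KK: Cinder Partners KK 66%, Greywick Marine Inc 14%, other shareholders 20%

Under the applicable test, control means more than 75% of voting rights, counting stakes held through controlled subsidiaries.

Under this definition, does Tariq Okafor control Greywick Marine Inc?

No

Tariq holds 100% of Ironvale, so Tariq controls Ironvale.
Tariq holds 99% of Redfern, so Tariq controls Redfern.
Tariq holds 100% of Cinder, so Tariq controls Cinder.
Ironvale and Redfern together hold 9% + 73% = 82% of Caldera, so Tariq controls Caldera.
In Greywick, Tariq's side holds only 33% + 39% = 72%, not > 75%.
So Tariq does not control Greywick.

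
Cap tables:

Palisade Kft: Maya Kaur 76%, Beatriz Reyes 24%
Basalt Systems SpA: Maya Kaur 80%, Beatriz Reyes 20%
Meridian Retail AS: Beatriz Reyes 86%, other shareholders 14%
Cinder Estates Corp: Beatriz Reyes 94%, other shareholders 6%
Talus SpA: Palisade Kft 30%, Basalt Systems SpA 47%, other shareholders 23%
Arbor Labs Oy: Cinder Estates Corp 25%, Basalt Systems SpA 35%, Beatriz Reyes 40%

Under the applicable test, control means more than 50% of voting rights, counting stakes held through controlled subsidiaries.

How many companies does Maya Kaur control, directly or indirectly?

3

Maya holds 76% of Palisade, so Maya controls Palisade.
Maya holds 80% of Basalt, so Maya controls Basalt.
Palisade and Basalt together hold 30% + 47% = 77% of Talus, so Maya controls Talus.
No other company's threshold is met.
Maya controls 3 companies.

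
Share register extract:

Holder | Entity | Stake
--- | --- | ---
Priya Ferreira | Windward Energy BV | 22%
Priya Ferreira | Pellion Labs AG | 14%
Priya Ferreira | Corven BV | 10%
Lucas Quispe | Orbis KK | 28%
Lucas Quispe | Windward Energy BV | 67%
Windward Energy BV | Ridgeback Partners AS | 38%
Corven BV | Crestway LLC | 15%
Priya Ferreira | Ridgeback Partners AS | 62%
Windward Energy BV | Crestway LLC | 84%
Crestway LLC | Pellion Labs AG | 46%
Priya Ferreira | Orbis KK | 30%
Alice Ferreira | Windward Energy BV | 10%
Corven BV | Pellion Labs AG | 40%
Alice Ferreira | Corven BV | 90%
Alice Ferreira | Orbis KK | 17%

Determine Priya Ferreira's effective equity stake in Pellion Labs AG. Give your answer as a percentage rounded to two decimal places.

Priya reaches Pellion along 4 paths.
Via Corven: 10% × 40% = 4%.
Direct stake: 14% = 14%.
Via Corven → Crestway: 10% × 15% × 46% = 0.69%.
Via Windward → Crestway: 22% × 84% × 46% = 8.5008%.
Total: 4% + 14% + 0.69% + 8.5008% = 27.1908%.
Rounded: 27.19%.

27.19%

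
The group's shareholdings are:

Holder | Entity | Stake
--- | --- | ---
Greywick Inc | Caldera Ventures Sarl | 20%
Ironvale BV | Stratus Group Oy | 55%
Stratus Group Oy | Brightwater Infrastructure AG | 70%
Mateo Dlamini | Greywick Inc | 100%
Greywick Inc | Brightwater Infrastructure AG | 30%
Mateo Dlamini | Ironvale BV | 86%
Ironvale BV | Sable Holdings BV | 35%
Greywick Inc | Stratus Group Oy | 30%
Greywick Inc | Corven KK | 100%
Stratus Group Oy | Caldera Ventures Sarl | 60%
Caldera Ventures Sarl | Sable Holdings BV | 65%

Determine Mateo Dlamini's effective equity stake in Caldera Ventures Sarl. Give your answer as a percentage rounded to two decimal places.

Mateo reaches Caldera along 3 paths.
Via Greywick: 100% × 20% = 20%.
Via Greywick → Stratus: 100% × 30% × 60% = 18%.
Via Ironvale → Stratus: 86% × 55% × 60% = 28.38%.
Total: 20% + 18% + 28.38% = 66.38%.

66.38%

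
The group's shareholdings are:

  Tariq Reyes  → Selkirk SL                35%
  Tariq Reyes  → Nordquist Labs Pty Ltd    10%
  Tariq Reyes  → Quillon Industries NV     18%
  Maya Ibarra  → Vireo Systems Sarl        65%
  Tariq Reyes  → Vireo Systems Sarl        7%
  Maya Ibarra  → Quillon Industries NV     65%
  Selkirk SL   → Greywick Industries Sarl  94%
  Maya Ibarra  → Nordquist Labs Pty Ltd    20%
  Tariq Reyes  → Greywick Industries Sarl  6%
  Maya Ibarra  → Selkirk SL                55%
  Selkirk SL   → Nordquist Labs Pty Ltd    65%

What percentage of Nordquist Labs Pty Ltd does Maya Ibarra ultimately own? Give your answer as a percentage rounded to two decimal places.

55.75%

Maya reaches Nordquist along 2 paths.
Via Selkirk: 55% × 65% = 35.75%.
Direct stake: 20% = 20%.
Total: 35.75% + 20% = 55.75%.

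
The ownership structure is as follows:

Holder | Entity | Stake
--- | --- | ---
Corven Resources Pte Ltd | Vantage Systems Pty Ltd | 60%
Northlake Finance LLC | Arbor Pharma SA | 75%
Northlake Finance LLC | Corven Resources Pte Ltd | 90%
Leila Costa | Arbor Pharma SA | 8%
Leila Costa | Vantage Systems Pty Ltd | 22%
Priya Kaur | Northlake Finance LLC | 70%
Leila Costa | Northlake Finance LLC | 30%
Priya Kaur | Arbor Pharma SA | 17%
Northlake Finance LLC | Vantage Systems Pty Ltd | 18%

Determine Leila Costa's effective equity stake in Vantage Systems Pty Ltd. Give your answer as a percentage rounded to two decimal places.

Leila reaches Vantage along 3 paths.
Via Northlake: 30% × 18% = 5.4%.
Direct stake: 22% = 22%.
Via Northlake → Corven: 30% × 90% × 60% = 16.2%.
Total: 5.4% + 22% + 16.2% = 43.6%.
Rounded: 43.60%.

43.60%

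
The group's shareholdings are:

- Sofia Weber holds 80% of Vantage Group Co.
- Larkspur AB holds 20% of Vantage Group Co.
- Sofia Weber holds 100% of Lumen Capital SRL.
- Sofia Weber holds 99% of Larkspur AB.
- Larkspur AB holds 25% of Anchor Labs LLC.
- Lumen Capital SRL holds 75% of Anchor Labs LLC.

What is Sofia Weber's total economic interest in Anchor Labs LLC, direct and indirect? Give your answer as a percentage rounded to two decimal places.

99.75%

Sofia reaches Anchor along 2 paths.
Via Larkspur: 99% × 25% = 24.75%.
Via Lumen: 100% × 75% = 75%.
Total: 24.75% + 75% = 99.75%.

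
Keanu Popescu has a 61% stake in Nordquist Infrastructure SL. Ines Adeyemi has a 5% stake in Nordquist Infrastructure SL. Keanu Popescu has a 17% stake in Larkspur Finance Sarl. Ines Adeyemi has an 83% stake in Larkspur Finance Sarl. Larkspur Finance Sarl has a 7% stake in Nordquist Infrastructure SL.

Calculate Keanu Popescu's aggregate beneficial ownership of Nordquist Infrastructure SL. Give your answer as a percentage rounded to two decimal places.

62.19%

Keanu reaches Nordquist along 2 paths.
Via Larkspur: 17% × 7% = 1.19%.
Direct stake: 61% = 61%.
Total: 1.19% + 61% = 62.19%.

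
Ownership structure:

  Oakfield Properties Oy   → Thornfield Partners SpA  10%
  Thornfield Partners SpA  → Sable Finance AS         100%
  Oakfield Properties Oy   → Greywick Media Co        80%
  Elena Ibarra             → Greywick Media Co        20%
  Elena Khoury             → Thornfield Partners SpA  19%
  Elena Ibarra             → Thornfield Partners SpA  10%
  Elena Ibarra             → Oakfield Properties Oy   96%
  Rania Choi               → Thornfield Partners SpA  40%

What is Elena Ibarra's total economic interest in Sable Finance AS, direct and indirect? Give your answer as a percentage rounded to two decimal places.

Elena Ibarra reaches Sable along 2 paths.
Via Oakfield → Thornfield: 96% × 10% × 100% = 9.6%.
Via Thornfield: 10% × 100% = 10%.
Total: 9.6% + 10% = 19.6%.
Rounded: 19.60%.

19.60%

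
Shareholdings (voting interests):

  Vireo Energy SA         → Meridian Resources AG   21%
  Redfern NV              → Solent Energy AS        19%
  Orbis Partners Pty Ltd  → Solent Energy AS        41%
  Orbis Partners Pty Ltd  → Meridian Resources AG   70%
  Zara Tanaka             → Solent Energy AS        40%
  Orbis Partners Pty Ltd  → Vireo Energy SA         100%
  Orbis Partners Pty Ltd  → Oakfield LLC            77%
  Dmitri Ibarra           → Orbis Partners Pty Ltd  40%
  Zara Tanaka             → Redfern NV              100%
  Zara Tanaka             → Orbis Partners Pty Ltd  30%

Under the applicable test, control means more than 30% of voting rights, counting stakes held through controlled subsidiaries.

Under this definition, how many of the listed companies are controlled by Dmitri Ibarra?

5

Dmitri holds 40% of Orbis, so Dmitri controls Orbis.
Orbis holds 77% of Oakfield, so Dmitri controls Oakfield.
Orbis holds 41% of Solent, so Dmitri controls Solent.
Orbis holds 100% of Vireo, so Dmitri controls Vireo.
Vireo and Orbis together hold 21% + 70% = 91% of Meridian, so Dmitri controls Meridian.
No other company's threshold is met.
Dmitri controls 5 companies.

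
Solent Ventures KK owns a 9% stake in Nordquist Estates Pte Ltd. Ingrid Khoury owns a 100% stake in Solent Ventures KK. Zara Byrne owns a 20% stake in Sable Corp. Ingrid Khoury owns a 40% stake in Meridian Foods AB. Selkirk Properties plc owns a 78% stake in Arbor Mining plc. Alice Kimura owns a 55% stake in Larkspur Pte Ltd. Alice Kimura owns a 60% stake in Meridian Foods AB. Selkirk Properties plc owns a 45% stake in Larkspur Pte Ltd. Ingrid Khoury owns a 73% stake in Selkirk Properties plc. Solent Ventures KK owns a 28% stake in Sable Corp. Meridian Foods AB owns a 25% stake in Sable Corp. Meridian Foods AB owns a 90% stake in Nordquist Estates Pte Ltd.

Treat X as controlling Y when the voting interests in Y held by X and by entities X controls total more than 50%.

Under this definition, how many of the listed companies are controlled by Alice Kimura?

Alice holds 55% of Larkspur, so Alice controls Larkspur.
Alice holds 60% of Meridian, so Alice controls Meridian.
Meridian holds 90% of Nordquist, so Alice controls Nordquist.
No other company's threshold is met.
Alice controls 3 companies.

3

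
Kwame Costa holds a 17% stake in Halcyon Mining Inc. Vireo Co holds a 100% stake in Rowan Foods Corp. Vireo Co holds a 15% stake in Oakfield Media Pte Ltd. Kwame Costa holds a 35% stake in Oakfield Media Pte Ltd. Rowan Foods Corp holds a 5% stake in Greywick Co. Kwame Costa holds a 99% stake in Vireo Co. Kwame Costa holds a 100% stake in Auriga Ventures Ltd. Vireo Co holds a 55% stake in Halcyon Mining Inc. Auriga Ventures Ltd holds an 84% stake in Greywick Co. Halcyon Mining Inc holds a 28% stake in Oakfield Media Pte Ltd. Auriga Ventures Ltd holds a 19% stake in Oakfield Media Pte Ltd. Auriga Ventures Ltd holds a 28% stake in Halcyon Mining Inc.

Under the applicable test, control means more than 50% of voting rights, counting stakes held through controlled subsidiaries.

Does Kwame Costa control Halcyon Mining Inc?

Kwame holds 99% of Vireo, so Kwame controls Vireo.
Kwame holds 100% of Auriga, so Kwame controls Auriga.
Kwame and Vireo and Auriga together hold 17% + 55% + 28% = 100% of Halcyon, so Kwame controls Halcyon.

Yes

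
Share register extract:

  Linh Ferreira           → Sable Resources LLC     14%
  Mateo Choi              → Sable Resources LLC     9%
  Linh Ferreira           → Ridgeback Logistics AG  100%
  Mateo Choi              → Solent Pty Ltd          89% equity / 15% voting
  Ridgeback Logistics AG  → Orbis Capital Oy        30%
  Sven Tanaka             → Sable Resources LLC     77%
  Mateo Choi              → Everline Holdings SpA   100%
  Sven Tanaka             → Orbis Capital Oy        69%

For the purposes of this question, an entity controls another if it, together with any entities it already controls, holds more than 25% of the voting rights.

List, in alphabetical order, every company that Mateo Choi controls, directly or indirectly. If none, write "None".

Everline Holdings SpA

Mateo holds 100% of Everline, so Mateo controls Everline.
No other company's threshold is met.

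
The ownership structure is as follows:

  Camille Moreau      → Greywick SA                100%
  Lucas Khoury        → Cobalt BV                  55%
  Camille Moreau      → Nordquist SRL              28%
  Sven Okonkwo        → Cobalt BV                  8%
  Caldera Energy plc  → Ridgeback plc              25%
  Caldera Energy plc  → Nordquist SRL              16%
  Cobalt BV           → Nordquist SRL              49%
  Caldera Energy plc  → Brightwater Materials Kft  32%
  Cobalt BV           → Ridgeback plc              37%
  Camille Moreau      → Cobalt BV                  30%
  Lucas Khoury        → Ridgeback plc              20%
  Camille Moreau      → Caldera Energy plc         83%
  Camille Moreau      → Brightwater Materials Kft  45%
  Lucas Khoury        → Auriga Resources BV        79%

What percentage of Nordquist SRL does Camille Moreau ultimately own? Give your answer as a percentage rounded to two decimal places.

55.98%

Camille reaches Nordquist along 3 paths.
Via Cobalt: 30% × 49% = 14.7%.
Direct stake: 28% = 28%.
Via Caldera: 83% × 16% = 13.28%.
Total: 14.7% + 28% + 13.28% = 55.98%.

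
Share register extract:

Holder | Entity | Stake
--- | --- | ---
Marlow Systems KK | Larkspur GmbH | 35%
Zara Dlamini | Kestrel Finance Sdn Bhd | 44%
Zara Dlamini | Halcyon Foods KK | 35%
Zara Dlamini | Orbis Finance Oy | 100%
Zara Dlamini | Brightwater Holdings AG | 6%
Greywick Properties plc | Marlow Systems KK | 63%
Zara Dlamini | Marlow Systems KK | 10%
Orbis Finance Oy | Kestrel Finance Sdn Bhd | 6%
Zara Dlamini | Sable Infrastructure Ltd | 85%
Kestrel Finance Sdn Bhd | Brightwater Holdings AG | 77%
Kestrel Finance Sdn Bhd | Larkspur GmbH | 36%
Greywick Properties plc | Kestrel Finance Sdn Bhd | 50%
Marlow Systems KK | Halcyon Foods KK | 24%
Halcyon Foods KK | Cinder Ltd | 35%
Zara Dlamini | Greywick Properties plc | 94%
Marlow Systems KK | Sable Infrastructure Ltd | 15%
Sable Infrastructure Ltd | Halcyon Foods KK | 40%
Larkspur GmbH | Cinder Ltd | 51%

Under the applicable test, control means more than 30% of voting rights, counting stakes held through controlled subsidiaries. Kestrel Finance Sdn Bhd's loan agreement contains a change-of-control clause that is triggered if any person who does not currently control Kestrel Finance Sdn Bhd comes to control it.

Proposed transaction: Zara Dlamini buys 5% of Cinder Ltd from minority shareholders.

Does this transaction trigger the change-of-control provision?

The purchase changes only Zara's holdings, so Zara is the only person who could newly come to control Kestrel.
Zara holds 100% of Orbis, so Zara controls Orbis.
Zara holds 94% of Greywick, so Zara controls Greywick.
Orbis and Greywick and Zara together hold 6% + 50% + 44% = 100% of Kestrel, so Zara controls Kestrel.
So Zara already controls Kestrel before the transaction.
After the purchase, Zara holds 5% of Cinder directly.
Zara controlled Kestrel already, so this is not a new person acquiring control; every other person's position is unchanged or reduced.
No new person acquires control, so the clause is not triggered.

No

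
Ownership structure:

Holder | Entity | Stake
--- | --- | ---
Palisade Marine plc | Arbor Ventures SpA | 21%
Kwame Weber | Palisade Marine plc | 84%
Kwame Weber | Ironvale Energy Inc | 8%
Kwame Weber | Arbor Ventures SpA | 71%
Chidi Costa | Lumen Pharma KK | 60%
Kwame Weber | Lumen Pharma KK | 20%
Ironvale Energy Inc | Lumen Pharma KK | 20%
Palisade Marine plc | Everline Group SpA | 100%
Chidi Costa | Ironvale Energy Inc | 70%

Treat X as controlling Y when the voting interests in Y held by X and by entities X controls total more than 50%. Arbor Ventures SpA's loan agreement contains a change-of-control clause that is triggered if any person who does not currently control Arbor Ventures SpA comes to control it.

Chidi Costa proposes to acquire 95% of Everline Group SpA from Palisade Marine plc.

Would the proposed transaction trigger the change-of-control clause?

No

The purchase adds only to Chidi's holdings (Palisade's stake shrinks), so Chidi is the only person who could newly come to control Arbor.
Chidi holds 70% of Ironvale, so Chidi controls Ironvale.
Chidi and Ironvale together hold 60% + 20% = 80% of Lumen, so Chidi controls Lumen.
Neither Chidi nor any entity Chidi controls holds any voting interest in Arbor.
So before the transaction, Chidi does not control Arbor.
After the purchase, Chidi holds 95% of Everline directly, and Palisade's stake falls to 5%.
Chidi holds 95% of Everline, so Chidi controls Everline.
After the transaction, neither Chidi nor any entity Chidi controls holds a voting interest in Arbor, so Chidi still does not control it.
No new person acquires control, so the clause is not triggered.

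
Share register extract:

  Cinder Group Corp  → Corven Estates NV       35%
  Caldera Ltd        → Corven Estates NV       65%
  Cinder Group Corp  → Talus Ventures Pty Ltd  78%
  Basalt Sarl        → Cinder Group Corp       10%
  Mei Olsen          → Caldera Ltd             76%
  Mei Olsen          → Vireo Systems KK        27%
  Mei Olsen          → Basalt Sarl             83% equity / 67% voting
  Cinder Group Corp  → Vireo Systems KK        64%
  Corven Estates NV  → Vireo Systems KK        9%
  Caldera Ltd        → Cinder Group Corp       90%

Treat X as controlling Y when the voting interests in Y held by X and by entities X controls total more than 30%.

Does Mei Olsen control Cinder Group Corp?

Mei holds 67% of Basalt, so Mei controls Basalt.
Mei holds 76% of Caldera, so Mei controls Caldera.
Caldera and Basalt together hold 90% + 10% = 100% of Cinder, so Mei controls Cinder.

Yes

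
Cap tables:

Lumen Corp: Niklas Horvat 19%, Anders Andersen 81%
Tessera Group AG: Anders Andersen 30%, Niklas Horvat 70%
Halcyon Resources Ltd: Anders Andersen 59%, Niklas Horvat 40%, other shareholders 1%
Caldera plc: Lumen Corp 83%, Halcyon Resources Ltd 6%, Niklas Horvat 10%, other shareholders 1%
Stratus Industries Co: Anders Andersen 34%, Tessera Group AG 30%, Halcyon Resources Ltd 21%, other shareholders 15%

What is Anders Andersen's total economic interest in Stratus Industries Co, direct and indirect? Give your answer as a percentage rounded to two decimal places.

Anders reaches Stratus along 3 paths.
Direct stake: 34% = 34%.
Via Tessera: 30% × 30% = 9%.
Via Halcyon: 59% × 21% = 12.39%.
Total: 34% + 9% + 12.39% = 55.39%.

55.39%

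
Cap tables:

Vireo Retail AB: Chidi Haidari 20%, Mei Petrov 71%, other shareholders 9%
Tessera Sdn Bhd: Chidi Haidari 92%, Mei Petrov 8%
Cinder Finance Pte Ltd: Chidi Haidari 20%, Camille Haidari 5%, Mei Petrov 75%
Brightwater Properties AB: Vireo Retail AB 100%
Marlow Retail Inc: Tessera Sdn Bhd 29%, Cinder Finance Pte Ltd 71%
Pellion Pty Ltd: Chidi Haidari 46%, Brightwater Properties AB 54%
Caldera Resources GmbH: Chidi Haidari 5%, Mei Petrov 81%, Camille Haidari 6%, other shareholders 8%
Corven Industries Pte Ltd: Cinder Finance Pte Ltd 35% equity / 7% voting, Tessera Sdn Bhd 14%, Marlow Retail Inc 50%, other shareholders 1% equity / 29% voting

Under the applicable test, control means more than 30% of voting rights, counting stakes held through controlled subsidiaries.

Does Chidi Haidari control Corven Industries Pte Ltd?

Chidi holds 92% of Tessera, so Chidi controls Tessera.
Chidi holds 46% of Pellion, so Chidi controls Pellion.
In Corven, Chidi's side holds only 14%, not > 30%.
So Chidi does not control Corven.

No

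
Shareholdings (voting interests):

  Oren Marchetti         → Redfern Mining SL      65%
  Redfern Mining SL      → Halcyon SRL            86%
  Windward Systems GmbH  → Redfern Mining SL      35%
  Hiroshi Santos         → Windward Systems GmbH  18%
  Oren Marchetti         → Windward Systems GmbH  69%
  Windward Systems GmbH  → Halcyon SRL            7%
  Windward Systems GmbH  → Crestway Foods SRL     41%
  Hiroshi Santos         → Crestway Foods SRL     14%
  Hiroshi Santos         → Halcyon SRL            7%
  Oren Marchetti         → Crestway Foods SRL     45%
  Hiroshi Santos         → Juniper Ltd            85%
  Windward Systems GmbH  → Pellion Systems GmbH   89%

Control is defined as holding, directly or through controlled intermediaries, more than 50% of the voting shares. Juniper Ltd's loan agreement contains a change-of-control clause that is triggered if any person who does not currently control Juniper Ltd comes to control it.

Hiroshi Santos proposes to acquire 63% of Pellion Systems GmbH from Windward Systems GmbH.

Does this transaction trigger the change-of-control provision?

The purchase adds only to Hiroshi's holdings (Windward's stake shrinks), so Hiroshi is the only person who could newly come to control Juniper.
Hiroshi holds 85% of Juniper, so Hiroshi controls Juniper.
So Hiroshi already controls Juniper before the transaction.
After the purchase, Hiroshi holds 63% of Pellion directly, and Windward's stake falls to 26%.
Hiroshi controlled Juniper already, so this is not a new person acquiring control; every other person's position is unchanged or reduced.
No new person acquires control, so the clause is not triggered.

No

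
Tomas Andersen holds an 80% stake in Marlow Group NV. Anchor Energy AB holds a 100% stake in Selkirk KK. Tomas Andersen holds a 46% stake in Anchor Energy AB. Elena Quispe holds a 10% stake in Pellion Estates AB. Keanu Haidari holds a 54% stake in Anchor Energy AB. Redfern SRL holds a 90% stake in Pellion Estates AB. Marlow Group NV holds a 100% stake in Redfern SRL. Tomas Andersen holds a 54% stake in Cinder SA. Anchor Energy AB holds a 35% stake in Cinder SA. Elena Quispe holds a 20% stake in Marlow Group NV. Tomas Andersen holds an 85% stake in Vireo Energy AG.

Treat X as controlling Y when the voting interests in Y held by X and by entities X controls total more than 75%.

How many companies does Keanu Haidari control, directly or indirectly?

0

Keanu's largest direct stake is 54% in Anchor, which does not meet the threshold.
Keanu controls 0 companies.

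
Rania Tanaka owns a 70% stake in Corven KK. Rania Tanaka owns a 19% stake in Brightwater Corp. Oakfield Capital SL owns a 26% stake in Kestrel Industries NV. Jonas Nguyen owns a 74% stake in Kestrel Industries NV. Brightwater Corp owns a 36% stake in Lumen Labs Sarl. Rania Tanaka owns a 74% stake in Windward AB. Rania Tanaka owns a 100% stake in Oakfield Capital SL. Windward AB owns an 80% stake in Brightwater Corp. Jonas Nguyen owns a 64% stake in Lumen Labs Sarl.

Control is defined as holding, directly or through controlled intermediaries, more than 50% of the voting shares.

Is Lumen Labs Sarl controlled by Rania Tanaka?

Rania holds 74% of Windward, so Rania controls Windward.
Rania holds 100% of Oakfield, so Rania controls Oakfield.
Rania and Windward together hold 19% + 80% = 99% of Brightwater, so Rania controls Brightwater.
Rania holds 70% of Corven, so Rania controls Corven.
In Lumen, Rania's side holds only 36%, not > 50%.
So Rania does not control Lumen.

No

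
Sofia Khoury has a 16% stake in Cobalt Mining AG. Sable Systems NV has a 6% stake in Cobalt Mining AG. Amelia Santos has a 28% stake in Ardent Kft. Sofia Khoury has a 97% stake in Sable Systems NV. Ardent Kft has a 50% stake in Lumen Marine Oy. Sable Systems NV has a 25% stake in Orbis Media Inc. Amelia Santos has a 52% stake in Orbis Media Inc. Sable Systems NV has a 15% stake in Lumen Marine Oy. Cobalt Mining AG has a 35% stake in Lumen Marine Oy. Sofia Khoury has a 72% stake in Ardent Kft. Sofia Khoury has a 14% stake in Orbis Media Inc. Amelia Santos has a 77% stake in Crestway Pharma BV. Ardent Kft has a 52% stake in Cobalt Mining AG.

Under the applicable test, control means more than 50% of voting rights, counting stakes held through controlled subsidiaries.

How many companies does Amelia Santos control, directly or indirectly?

Amelia holds 52% of Orbis, so Amelia controls Orbis.
Amelia holds 77% of Crestway, so Amelia controls Crestway.
No other company's threshold is met.
Amelia controls 2 companies.

2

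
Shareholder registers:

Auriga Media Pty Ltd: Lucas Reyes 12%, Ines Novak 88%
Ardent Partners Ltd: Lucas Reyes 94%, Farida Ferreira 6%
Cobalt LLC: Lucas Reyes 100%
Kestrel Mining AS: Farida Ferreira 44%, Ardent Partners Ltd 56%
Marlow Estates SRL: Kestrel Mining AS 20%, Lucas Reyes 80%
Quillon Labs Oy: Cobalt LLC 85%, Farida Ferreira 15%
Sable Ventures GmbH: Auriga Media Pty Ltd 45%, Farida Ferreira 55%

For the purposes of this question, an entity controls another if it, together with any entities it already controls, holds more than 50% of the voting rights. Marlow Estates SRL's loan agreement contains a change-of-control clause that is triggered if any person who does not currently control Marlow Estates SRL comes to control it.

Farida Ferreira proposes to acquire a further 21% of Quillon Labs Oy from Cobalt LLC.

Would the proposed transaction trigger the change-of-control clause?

The purchase adds only to Farida's holdings (Cobalt's stake shrinks), so Farida is the only person who could newly come to control Marlow.
Farida holds 55% of Sable, so Farida controls Sable.
Neither Farida nor any entity Farida controls holds any voting interest in Marlow.
So before the transaction, Farida does not control Marlow.
After the purchase, Farida's direct stake in Quillon rises to 15% + 21% = 36%, and Cobalt's stake falls to 64%.
Farida's side now holds 36% of Quillon, not > 50%, so Farida still does not control Quillon.
After the transaction, neither Farida nor any entity Farida controls holds a voting interest in Marlow, so Farida still does not control it.
No new person acquires control, so the clause is not triggered.

No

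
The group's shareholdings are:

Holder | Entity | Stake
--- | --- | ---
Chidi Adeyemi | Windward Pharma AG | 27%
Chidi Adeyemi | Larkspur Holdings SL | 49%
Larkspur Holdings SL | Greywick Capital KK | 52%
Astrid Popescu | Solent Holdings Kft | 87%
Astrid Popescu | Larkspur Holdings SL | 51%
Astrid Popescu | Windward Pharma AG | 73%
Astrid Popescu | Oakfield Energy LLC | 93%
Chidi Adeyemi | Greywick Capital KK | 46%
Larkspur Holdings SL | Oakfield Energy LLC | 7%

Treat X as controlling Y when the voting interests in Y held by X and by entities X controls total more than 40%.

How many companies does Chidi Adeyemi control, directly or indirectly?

2

Chidi holds 49% of Larkspur, so Chidi controls Larkspur.
Chidi and Larkspur together hold 46% + 52% = 98% of Greywick, so Chidi controls Greywick.
No other company's threshold is met.
Chidi controls 2 companies.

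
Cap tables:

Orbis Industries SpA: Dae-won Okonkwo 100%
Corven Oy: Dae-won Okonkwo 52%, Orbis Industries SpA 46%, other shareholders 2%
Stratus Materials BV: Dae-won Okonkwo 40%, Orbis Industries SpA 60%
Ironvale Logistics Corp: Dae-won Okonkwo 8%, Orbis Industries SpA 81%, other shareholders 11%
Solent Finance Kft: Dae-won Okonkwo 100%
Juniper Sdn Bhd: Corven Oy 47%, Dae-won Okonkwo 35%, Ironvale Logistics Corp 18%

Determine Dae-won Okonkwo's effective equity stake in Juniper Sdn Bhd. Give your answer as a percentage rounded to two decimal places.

97.08%

Dae-won reaches Juniper along 5 paths.
Via Corven: 52% × 47% = 24.44%.
Via Orbis → Corven: 100% × 46% × 47% = 21.62%.
Direct stake: 35% = 35%.
Via Ironvale: 8% × 18% = 1.44%.
Via Orbis → Ironvale: 100% × 81% × 18% = 14.58%.
Total: 24.44% + 21.62% + 35% + 1.44% + 14.58% = 97.08%.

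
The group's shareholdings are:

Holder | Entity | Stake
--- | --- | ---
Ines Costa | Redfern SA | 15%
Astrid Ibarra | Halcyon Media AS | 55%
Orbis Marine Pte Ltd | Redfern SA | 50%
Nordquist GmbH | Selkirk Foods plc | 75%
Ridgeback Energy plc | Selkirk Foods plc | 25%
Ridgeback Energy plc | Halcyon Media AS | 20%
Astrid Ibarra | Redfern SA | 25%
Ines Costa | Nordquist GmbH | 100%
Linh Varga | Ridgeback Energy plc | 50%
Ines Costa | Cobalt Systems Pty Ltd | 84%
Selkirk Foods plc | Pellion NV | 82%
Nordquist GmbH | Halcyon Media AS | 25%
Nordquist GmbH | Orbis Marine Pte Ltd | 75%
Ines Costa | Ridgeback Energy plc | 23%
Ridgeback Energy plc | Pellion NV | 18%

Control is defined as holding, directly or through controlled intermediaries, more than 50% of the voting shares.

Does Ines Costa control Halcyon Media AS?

Ines holds 100% of Nordquist, so Ines controls Nordquist.
Nordquist holds 75% of Orbis, so Ines controls Orbis.
Orbis and Ines together hold 50% + 15% = 65% of Redfern, so Ines controls Redfern.
Nordquist holds 75% of Selkirk, so Ines controls Selkirk.
Ines holds 84% of Cobalt, so Ines controls Cobalt.
Selkirk holds 82% of Pellion, so Ines controls Pellion.
In Halcyon, Ines's side holds only 25%, not > 50%.
So Ines does not control Halcyon.

No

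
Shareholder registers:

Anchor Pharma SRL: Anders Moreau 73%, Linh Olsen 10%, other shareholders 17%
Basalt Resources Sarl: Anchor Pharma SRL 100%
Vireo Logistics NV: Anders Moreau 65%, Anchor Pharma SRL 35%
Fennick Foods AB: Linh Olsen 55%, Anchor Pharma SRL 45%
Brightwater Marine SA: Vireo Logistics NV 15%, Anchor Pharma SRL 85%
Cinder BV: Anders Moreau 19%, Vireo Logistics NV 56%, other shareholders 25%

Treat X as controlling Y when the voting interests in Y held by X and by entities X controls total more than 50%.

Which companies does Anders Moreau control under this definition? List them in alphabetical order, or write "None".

Anchor Pharma SRL, Basalt Resources Sarl, Brightwater Marine SA, Cinder BV, Vireo Logistics NV

Anders holds 73% of Anchor, so Anders controls Anchor.
Anchor holds 100% of Basalt, so Anders controls Basalt.
Anders and Anchor together hold 65% + 35% = 100% of Vireo, so Anders controls Vireo.
Vireo and Anchor together hold 15% + 85% = 100% of Brightwater, so Anders controls Brightwater.
Anders and Vireo together hold 19% + 56% = 75% of Cinder, so Anders controls Cinder.
No other company's threshold is met.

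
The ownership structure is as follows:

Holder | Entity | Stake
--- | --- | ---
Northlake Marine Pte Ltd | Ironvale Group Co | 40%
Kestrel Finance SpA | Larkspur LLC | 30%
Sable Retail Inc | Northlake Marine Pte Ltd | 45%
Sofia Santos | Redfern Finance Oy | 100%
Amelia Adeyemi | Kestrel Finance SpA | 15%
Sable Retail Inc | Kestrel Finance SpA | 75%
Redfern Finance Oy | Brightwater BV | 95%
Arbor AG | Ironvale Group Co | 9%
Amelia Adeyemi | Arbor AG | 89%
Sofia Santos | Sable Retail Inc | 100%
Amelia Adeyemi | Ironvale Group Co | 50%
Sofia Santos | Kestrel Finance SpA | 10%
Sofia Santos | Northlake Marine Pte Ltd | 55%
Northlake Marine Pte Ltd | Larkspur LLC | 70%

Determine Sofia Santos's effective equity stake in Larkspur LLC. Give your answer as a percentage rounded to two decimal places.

Sofia reaches Larkspur along 4 paths.
Via Kestrel: 10% × 30% = 3%.
Via Sable → Kestrel: 100% × 75% × 30% = 22.5%.
Via Sable → Northlake: 100% × 45% × 70% = 31.5%.
Via Northlake: 55% × 70% = 38.5%.
Total: 3% + 22.5% + 31.5% + 38.5% = 95.5%.
Rounded: 95.50%.

95.50%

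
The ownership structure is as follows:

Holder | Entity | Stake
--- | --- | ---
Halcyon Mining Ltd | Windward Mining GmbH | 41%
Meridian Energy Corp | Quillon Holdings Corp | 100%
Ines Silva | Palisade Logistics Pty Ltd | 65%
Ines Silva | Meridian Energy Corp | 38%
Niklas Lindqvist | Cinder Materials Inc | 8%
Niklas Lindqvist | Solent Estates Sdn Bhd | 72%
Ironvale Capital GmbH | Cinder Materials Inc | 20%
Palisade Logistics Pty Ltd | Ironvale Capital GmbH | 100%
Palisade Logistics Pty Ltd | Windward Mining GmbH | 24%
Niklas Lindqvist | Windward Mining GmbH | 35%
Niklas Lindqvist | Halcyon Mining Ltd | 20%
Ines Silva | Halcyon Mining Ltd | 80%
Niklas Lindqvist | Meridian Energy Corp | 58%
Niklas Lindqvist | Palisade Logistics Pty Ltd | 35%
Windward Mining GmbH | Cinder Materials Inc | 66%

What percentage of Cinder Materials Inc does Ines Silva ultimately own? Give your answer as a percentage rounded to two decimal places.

Ines reaches Cinder along 3 paths.
Via Halcyon → Windward: 80% × 41% × 66% = 21.648%.
Via Palisade → Windward: 65% × 24% × 66% = 10.296%.
Via Palisade → Ironvale: 65% × 100% × 20% = 13%.
Total: 21.648% + 10.296% + 13% = 44.944%.
Rounded: 44.94%.

44.94%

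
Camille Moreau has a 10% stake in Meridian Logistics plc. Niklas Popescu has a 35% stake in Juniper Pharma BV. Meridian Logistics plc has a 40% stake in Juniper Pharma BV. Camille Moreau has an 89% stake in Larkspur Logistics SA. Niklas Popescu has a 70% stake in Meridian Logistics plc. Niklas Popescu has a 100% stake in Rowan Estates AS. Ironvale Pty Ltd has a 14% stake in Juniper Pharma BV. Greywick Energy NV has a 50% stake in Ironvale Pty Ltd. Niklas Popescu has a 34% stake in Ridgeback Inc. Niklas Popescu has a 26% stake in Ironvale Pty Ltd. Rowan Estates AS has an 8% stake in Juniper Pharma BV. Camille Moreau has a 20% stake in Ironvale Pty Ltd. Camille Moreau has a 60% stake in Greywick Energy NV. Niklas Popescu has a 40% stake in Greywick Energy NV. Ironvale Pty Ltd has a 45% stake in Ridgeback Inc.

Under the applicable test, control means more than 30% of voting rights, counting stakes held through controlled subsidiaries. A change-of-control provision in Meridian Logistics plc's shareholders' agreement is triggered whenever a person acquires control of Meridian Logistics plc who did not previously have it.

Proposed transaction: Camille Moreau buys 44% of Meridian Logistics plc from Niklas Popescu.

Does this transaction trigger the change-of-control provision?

The purchase adds only to Camille's holdings (Niklas's stake shrinks), so Camille is the only person who could newly come to control Meridian.
Camille holds 60% of Greywick, so Camille controls Greywick.
Camille and Greywick together hold 20% + 50% = 70% of Ironvale, so Camille controls Ironvale.
Camille holds 89% of Larkspur, so Camille controls Larkspur.
Ironvale holds 45% of Ridgeback, so Camille controls Ridgeback.
In Meridian, Camille's side holds only 10%, not > 30%.
So before the transaction, Camille does not control Meridian.
After the purchase, Camille's direct stake in Meridian rises to 10% + 44% = 54%, and Niklas's stake falls to 26%.
Camille holds 54% of Meridian, so Camille controls Meridian.
Camille did not control Meridian before and does after, so the clause is triggered.

Yes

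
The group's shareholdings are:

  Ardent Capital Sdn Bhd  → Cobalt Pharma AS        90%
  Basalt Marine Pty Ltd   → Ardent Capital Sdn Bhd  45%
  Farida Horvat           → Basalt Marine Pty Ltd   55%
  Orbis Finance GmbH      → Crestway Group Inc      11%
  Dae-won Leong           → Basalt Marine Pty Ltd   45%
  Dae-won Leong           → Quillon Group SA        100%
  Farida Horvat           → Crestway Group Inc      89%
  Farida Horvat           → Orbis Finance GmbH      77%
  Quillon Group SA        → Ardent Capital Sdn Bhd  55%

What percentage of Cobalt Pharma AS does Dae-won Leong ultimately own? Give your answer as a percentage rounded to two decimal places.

Dae-won reaches Cobalt along 2 paths.
Via Basalt → Ardent: 45% × 45% × 90% = 18.225%.
Via Quillon → Ardent: 100% × 55% × 90% = 49.5%.
Total: 18.225% + 49.5% = 67.725%.
Rounded: 67.73%.

67.73%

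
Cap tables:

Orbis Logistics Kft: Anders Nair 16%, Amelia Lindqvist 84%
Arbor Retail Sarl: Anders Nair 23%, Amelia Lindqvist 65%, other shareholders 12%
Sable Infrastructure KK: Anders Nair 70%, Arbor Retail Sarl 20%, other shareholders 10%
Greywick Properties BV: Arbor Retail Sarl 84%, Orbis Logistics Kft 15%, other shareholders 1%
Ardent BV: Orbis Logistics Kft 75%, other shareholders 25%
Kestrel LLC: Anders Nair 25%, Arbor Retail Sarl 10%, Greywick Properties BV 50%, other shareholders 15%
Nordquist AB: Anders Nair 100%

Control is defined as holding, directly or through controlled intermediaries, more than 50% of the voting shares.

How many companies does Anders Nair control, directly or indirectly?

2

Anders holds 70% of Sable, so Anders controls Sable.
Anders holds 100% of Nordquist, so Anders controls Nordquist.
No other company's threshold is met.
Anders controls 2 companies.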